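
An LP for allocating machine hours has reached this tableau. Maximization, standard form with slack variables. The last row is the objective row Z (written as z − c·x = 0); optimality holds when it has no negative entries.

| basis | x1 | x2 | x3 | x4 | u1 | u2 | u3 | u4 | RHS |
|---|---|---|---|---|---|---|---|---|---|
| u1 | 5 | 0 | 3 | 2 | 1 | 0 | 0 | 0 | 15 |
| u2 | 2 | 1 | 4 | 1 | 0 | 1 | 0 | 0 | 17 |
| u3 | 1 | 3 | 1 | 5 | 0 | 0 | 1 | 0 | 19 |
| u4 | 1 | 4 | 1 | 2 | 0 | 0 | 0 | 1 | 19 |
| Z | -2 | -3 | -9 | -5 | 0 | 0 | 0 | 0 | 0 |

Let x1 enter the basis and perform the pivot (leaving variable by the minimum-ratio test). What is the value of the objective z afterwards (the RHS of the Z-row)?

Ratio test on column x1 — row 1: 15/5 = 3; row 2: 17/2 = 17/2; row 3: 19/1 = 19; row 4: 19/1 = 19. Minimum is 3 at row 1 (u1 leaves); pivot element 5.
Pivot on row 1; the Z-row RHS becomes 0 − (-2)·3 = 6.

6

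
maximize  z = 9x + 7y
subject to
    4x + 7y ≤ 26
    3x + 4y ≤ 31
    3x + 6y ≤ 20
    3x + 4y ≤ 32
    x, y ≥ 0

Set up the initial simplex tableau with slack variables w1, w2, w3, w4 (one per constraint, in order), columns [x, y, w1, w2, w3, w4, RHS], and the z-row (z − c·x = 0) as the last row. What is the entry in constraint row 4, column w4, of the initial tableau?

Slack w4 belongs to constraint 4; its column is the unit vector e_4, so the entry in row 4 is 1.

1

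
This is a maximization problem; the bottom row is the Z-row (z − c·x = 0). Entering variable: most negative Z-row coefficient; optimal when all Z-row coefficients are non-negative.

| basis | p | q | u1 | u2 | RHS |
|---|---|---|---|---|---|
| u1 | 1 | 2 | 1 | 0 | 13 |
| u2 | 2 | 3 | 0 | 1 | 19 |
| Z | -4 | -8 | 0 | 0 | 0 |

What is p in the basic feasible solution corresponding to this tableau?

p is not in the basis, so in the current basic feasible solution p = 0.

0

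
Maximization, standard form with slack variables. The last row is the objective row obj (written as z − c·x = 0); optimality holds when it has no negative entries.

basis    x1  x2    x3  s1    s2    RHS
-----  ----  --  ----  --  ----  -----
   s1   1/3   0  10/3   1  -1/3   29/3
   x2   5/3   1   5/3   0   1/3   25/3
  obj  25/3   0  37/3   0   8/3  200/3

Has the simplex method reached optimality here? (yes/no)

yes

Every obj-row coefficient is ≥ 0, so the tableau is optimal.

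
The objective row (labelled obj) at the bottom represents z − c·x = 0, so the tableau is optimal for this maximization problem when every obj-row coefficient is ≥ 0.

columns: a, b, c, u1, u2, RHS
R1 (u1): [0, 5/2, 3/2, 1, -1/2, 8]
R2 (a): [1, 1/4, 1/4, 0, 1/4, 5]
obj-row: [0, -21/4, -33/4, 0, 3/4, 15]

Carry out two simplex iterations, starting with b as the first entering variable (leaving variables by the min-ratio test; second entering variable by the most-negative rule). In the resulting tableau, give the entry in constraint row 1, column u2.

-1/3

Ratio test on column b — row 1: 8/(5/2) = 16/5; row 2: 5/(1/4) = 20. Minimum is 16/5 at row 1 (u1 leaves); pivot element 5/2.
Divide row 1 by 5/2; eliminate column b from the other rows.
Second iteration: most negative obj-row entry is -51/10 in column c, so c enters.
Ratio test on column c — row 1: (16/5)/(3/5) = 16/3; row 2: (21/5)/(1/10) = 42. Minimum is 16/3 at row 1 (b leaves); pivot element 3/5.
Divide row 1 by 3/5; eliminate column c from the other rows.
After both pivots, the entry at constraint row 1, column u2 is -1/3.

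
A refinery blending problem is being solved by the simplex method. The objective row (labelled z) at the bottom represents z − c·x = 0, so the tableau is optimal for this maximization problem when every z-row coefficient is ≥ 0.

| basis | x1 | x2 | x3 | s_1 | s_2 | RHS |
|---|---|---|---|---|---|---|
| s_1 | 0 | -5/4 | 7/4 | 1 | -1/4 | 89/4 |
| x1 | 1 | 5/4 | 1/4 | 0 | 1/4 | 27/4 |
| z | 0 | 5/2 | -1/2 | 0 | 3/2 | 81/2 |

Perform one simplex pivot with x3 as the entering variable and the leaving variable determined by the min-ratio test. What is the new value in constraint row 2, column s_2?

2/7

Ratio test on column x3 — row 1: (89/4)/(7/4) = 89/7; row 2: (27/4)/(1/4) = 27. Minimum is 89/7 at row 1 (s_1 leaves); pivot element 7/4.
Divide row 1 by 7/4; eliminate column x3 from the other rows.
Row 2 update in column s_2: 1/4 − (1/4)·(-1/7) = 2/7.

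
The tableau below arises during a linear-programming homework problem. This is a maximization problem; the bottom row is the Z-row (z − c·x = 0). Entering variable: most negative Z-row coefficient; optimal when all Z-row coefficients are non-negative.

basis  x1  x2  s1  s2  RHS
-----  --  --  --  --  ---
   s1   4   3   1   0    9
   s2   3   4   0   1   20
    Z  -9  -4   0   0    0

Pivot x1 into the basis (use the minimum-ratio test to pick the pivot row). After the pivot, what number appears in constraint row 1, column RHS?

9/4

Ratio test on column x1 — row 1: 9/4 = 9/4; row 2: 20/3 = 20/3. Minimum is 9/4 at row 1 (s1 leaves); pivot element 4.
Divide row 1 by 4; eliminate column x1 from the other rows.
In the new row 1, the RHS entry is the old entry divided by the pivot: 9/4 = 9/4.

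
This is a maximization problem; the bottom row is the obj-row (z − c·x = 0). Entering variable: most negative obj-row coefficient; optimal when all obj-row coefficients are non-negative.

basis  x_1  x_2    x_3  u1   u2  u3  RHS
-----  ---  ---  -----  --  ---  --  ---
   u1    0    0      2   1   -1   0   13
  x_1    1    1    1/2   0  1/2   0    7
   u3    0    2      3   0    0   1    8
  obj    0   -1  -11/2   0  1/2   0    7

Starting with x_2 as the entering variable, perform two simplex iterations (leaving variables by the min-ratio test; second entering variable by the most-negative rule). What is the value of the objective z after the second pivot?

Ratio test on column x_2 — row 1: entry 0 ≤ 0; row 2: 7/1 = 7; row 3: 8/2 = 4. Minimum is 4 at row 3 (u3 leaves); pivot element 2.
Pivot on row 3; the obj-row RHS becomes 7 − (-1)·4 = 11.
Next entering variable (most negative obj-row entry -4): x_3.
Ratio test on column x_3 — row 1: 13/2 = 13/2; row 2: entry -1 ≤ 0; row 3: 4/(3/2) = 8/3. Minimum is 8/3 at row 3 (x_2 leaves); pivot element 3/2.
After the second pivot the obj-row RHS is 11 − (-4)·(8/3) = 65/3.

65/3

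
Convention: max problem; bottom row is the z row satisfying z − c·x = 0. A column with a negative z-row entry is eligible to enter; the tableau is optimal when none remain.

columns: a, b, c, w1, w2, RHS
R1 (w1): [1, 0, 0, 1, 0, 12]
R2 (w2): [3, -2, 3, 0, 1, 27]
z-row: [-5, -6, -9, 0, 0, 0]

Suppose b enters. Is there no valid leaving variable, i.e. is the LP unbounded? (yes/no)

Every constraint-row entry in column b is ≤ 0, so increasing b is unbounded.

yes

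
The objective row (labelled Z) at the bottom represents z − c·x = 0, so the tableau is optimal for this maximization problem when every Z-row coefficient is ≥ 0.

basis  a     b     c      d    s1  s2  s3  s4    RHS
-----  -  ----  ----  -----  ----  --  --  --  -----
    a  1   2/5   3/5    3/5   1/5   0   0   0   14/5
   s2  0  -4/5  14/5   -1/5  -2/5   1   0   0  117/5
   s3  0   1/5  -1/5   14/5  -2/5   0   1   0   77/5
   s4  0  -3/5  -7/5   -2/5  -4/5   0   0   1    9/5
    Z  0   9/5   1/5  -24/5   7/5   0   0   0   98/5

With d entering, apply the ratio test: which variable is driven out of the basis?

a

Column d entries and ratios — a: (14/5)/(3/5) = 14/3; s2: -1/5 ≤ 0, skip; s3: (77/5)/(14/5) = 11/2; s4: -2/5 ≤ 0, skip.
Smallest ratio is 14/3 in the row of a, so a leaves.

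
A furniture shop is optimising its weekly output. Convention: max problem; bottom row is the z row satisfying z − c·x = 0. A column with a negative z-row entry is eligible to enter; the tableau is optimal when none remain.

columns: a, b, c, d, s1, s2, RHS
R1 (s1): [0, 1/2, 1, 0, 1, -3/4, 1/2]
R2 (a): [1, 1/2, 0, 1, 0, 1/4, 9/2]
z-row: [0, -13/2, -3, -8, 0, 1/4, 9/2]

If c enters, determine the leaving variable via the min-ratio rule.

Column c entries and ratios — s1: (1/2)/1 = 1/2; a: 0 ≤ 0, skip.
Smallest ratio is 1/2 in the row of s1, so s1 leaves.

s1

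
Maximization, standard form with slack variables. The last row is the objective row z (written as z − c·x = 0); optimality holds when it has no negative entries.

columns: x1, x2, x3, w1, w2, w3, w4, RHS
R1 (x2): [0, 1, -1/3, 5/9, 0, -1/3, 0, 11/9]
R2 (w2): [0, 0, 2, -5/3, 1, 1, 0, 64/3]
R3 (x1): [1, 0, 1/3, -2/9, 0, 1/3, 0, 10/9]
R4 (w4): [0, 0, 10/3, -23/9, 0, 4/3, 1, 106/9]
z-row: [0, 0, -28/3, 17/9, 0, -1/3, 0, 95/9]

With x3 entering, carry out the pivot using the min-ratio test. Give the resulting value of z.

125/3

Ratio test on column x3 — row 1: entry -1/3 ≤ 0; row 2: (64/3)/2 = 32/3; row 3: (10/9)/(1/3) = 10/3; row 4: (106/9)/(10/3) = 53/15. Minimum is 10/3 at row 3 (x1 leaves); pivot element 1/3.
Pivot on row 3; the z-row RHS becomes 95/9 − (-28/3)·(10/3) = 125/3.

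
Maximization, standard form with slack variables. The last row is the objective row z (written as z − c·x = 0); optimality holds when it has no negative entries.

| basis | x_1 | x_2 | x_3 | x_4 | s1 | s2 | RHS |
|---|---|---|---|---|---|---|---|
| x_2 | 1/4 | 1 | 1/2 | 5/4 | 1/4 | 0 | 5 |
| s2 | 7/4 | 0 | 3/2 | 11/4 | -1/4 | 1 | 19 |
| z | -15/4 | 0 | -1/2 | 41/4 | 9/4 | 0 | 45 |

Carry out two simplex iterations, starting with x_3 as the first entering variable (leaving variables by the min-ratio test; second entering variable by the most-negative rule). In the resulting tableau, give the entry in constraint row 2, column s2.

1

Ratio test on column x_3 — row 1: 5/(1/2) = 10; row 2: 19/(3/2) = 38/3. Minimum is 10 at row 1 (x_2 leaves); pivot element 1/2.
Divide row 1 by 1/2; eliminate column x_3 from the other rows.
Second iteration: most negative z-row entry is -7/2 in column x_1, so x_1 enters.
Ratio test on column x_1 — row 1: 10/(1/2) = 20; row 2: 4/1 = 4. Minimum is 4 at row 2 (s2 leaves); pivot element 1.
Divide row 2 by 1; eliminate column x_1 from the other rows.
After both pivots, the entry at constraint row 2, column s2 is 1.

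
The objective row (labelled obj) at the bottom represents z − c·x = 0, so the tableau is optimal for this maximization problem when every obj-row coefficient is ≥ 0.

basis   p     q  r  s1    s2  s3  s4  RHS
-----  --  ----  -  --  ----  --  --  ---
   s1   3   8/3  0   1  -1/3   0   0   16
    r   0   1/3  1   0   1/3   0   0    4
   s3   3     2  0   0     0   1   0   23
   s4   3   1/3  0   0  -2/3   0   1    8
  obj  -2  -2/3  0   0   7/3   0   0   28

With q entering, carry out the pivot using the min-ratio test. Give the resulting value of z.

Ratio test on column q — row 1: 16/(8/3) = 6; row 2: 4/(1/3) = 12; row 3: 23/2 = 23/2; row 4: 8/(1/3) = 24. Minimum is 6 at row 1 (s1 leaves); pivot element 8/3.
Pivot on row 1; the obj-row RHS becomes 28 − (-2/3)·6 = 32.

32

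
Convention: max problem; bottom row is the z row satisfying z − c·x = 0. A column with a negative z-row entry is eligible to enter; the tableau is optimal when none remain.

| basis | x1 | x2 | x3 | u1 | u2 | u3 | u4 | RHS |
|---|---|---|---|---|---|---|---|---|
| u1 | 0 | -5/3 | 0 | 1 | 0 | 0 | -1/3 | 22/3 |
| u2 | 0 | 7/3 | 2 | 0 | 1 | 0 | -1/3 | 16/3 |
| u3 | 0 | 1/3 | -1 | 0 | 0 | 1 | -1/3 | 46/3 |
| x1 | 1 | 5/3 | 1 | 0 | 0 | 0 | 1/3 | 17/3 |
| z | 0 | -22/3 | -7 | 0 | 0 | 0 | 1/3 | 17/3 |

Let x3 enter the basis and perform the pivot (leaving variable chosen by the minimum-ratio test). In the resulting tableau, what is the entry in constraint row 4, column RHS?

Ratio test on column x3 — row 1: entry 0 ≤ 0; row 2: (16/3)/2 = 8/3; row 3: entry -1 ≤ 0; row 4: (17/3)/1 = 17/3. Minimum is 8/3 at row 2 (u2 leaves); pivot element 2.
Divide row 2 by 2; eliminate column x3 from the other rows.
Row 4 update in column RHS: 17/3 − 1·(8/3) = 3.

3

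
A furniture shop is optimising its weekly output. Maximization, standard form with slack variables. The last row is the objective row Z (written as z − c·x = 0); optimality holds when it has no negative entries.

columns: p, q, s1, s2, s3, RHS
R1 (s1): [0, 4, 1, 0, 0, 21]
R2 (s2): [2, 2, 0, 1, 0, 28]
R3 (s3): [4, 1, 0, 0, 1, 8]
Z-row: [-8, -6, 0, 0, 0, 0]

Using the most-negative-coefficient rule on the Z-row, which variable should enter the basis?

p

Negative Z-row entries: p: -8, q: -6.
The most negative is -8 in column p, so p enters.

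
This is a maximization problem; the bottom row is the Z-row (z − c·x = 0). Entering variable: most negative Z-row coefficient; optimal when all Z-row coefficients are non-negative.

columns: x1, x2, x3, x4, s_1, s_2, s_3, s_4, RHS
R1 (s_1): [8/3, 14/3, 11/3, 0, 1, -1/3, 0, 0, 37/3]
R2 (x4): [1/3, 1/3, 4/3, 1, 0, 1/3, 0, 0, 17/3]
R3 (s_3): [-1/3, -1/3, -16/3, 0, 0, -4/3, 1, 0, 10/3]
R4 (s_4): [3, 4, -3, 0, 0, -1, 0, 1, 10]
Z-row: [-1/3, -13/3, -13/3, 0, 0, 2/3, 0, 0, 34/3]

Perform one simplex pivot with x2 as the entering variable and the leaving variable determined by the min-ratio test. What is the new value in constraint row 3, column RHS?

Ratio test on column x2 — row 1: (37/3)/(14/3) = 37/14; row 2: (17/3)/(1/3) = 17; row 3: entry -1/3 ≤ 0; row 4: 10/4 = 5/2. Minimum is 5/2 at row 4 (s_4 leaves); pivot element 4.
Divide row 4 by 4; eliminate column x2 from the other rows.
Row 3 update in column RHS: 10/3 − (-1/3)·(5/2) = 25/6.

25/6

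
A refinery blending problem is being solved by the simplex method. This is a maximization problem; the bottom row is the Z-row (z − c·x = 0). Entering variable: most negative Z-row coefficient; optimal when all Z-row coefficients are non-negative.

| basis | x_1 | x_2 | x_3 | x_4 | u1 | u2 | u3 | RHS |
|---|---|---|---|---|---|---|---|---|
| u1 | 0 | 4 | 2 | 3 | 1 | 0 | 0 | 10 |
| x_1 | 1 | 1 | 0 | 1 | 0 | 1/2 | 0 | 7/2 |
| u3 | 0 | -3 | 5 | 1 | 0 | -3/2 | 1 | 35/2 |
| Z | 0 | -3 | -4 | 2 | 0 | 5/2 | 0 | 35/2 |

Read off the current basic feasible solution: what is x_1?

x_1 is basic (row 2); its value is the RHS of that row, 7/2.

7/2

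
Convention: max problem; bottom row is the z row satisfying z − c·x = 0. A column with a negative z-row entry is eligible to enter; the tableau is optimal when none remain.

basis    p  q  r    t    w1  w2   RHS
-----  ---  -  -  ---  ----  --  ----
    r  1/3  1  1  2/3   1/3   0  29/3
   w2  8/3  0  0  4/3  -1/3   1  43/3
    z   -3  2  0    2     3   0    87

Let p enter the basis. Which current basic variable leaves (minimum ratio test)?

w2

Column p entries and ratios — r: (29/3)/(1/3) = 29; w2: (43/3)/(8/3) = 43/8.
Smallest ratio is 43/8 in the row of w2, so w2 leaves.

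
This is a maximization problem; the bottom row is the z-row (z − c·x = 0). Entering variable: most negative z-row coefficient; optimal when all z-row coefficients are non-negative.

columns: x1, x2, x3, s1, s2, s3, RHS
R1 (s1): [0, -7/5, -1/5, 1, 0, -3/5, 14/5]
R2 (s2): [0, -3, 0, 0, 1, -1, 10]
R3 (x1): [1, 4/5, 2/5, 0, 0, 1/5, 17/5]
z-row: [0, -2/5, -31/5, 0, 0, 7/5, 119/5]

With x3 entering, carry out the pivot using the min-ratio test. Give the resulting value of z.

153/2

Ratio test on column x3 — row 1: entry -1/5 ≤ 0; row 2: entry 0 ≤ 0; row 3: (17/5)/(2/5) = 17/2. Minimum is 17/2 at row 3 (x1 leaves); pivot element 2/5.
Pivot on row 3; the z-row RHS becomes 119/5 − (-31/5)·(17/2) = 153/2.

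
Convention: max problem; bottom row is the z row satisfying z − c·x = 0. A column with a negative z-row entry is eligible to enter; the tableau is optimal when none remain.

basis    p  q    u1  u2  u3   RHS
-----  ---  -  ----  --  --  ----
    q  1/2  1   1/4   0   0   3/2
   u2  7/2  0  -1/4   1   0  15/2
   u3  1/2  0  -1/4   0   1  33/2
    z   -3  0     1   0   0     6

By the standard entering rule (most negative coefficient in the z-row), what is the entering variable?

Negative z-row entries: p: -3.
The most negative is -3 in column p, so p enters.

p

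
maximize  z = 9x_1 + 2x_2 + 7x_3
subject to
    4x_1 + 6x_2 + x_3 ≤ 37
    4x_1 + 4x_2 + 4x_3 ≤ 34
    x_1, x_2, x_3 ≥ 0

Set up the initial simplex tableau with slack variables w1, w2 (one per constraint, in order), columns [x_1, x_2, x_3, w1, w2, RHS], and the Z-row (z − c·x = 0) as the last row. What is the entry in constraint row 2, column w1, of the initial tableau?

Slack w1 belongs to constraint 1; its column is the unit vector e_1, so the entry in row 2 is 0.

0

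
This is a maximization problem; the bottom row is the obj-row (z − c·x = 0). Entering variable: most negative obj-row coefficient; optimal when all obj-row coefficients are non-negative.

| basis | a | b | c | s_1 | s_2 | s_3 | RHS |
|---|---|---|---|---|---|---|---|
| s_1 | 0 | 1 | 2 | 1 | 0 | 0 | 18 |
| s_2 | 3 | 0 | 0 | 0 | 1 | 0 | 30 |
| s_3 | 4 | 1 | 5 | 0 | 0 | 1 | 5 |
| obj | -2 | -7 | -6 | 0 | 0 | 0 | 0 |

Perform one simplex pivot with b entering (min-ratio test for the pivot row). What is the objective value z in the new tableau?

Ratio test on column b — row 1: 18/1 = 18; row 2: entry 0 ≤ 0; row 3: 5/1 = 5. Minimum is 5 at row 3 (s_3 leaves); pivot element 1.
Pivot on row 3; the obj-row RHS becomes 0 − (-7)·5 = 35.

35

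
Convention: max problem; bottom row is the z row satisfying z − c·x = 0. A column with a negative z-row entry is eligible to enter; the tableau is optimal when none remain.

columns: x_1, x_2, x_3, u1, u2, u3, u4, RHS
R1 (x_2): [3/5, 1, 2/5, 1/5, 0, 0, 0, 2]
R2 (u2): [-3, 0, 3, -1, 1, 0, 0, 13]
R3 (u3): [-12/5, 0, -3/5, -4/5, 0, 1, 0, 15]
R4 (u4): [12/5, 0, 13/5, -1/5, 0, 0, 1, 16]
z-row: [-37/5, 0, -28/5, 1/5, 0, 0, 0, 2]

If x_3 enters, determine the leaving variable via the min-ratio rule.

u2

Column x_3 entries and ratios — x_2: 2/(2/5) = 5; u2: 13/3 = 13/3; u3: -3/5 ≤ 0, skip; u4: 16/(13/5) = 80/13.
Smallest ratio is 13/3 in the row of u2, so u2 leaves.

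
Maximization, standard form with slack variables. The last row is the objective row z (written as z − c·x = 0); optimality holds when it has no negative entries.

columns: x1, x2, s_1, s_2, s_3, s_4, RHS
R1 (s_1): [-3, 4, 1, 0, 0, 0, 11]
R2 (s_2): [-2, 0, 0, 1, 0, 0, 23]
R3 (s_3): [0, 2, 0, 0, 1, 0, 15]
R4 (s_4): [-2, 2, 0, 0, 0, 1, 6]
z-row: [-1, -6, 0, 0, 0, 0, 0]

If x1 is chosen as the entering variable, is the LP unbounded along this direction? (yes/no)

yes

Every constraint-row entry in column x1 is ≤ 0, so increasing x1 is unbounded.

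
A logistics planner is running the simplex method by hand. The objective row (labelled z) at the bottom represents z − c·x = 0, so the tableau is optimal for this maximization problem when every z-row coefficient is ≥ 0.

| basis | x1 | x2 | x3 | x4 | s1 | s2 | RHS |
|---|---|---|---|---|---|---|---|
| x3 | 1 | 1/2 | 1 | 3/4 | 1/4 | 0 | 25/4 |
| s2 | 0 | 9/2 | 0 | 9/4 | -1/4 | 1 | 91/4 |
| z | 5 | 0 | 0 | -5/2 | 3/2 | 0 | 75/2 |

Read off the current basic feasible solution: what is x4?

0

x4 is not in the basis, so in the current basic feasible solution x4 = 0.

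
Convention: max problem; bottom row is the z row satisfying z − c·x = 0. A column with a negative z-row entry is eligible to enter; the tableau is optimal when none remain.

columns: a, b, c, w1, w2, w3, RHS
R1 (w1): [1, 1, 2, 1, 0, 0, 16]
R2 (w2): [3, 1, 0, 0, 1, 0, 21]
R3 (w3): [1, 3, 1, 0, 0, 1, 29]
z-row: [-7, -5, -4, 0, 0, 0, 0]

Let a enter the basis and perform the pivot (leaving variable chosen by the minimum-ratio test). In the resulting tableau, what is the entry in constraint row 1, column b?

2/3

Ratio test on column a — row 1: 16/1 = 16; row 2: 21/3 = 7; row 3: 29/1 = 29. Minimum is 7 at row 2 (w2 leaves); pivot element 3.
Divide row 2 by 3; eliminate column a from the other rows.
Row 1 update in column b: 1 − 1·(1/3) = 2/3.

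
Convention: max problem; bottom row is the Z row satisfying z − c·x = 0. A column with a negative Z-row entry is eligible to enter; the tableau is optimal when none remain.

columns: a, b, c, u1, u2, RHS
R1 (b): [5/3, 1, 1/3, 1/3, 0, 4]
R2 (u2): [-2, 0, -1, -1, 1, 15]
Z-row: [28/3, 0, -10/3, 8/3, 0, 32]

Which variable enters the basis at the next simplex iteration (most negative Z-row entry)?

Negative Z-row entries: c: -10/3.
The most negative is -10/3 in column c, so c enters.

c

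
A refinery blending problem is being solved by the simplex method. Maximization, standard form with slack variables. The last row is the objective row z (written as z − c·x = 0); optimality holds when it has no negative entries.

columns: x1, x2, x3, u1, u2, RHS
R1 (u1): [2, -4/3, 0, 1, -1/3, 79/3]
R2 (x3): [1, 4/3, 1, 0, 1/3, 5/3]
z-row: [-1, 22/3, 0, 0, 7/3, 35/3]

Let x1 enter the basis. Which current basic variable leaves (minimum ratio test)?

x3

Column x1 entries and ratios — u1: (79/3)/2 = 79/6; x3: (5/3)/1 = 5/3.
Smallest ratio is 5/3 in the row of x3, so x3 leaves.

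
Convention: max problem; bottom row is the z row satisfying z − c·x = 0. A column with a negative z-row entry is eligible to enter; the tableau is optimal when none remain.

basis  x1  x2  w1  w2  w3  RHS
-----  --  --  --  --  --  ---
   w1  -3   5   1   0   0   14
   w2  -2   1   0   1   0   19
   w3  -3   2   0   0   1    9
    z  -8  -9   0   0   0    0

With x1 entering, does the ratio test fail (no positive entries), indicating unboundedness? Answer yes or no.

yes

Every constraint-row entry in column x1 is ≤ 0, so increasing x1 is unbounded.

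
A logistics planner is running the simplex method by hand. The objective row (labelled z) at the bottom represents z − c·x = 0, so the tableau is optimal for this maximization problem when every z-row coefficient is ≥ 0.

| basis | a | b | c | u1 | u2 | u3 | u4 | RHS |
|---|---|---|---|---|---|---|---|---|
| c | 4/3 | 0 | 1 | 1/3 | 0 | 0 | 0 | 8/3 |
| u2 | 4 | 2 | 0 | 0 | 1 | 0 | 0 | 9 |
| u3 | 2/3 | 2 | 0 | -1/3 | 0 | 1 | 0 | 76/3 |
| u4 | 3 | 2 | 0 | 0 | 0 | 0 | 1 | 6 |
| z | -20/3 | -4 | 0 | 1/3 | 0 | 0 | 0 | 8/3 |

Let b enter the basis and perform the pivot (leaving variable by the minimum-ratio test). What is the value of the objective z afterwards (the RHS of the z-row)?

Ratio test on column b — row 1: entry 0 ≤ 0; row 2: 9/2 = 9/2; row 3: (76/3)/2 = 38/3; row 4: 6/2 = 3. Minimum is 3 at row 4 (u4 leaves); pivot element 2.
Pivot on row 4; the z-row RHS becomes 8/3 − (-4)·3 = 44/3.

44/3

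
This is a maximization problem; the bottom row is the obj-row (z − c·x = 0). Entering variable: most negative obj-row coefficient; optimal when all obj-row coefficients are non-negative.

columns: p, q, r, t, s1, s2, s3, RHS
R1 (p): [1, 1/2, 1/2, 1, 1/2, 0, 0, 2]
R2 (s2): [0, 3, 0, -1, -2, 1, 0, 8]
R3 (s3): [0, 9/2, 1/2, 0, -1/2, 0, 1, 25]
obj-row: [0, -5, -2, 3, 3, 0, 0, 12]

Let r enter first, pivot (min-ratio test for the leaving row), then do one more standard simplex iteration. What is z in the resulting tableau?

28

Ratio test on column r — row 1: 2/(1/2) = 4; row 2: entry 0 ≤ 0; row 3: 25/(1/2) = 50. Minimum is 4 at row 1 (p leaves); pivot element 1/2.
Pivot on row 1; the obj-row RHS becomes 12 − (-2)·4 = 20.
Next entering variable (most negative obj-row entry -3): q.
Ratio test on column q — row 1: 4/1 = 4; row 2: 8/3 = 8/3; row 3: 23/4 = 23/4. Minimum is 8/3 at row 2 (s2 leaves); pivot element 3.
After the second pivot the obj-row RHS is 20 − (-3)·(8/3) = 28.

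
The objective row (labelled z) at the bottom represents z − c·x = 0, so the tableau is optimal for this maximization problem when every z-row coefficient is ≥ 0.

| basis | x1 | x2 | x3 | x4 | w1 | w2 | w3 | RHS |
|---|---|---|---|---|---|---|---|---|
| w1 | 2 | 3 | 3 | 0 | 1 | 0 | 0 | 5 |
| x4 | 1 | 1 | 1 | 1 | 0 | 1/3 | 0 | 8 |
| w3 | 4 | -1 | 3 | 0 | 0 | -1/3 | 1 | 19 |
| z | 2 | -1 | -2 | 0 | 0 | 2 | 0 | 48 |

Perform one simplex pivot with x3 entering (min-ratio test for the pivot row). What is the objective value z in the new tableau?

154/3

Ratio test on column x3 — row 1: 5/3 = 5/3; row 2: 8/1 = 8; row 3: 19/3 = 19/3. Minimum is 5/3 at row 1 (w1 leaves); pivot element 3.
Pivot on row 1; the z-row RHS becomes 48 − (-2)·(5/3) = 154/3.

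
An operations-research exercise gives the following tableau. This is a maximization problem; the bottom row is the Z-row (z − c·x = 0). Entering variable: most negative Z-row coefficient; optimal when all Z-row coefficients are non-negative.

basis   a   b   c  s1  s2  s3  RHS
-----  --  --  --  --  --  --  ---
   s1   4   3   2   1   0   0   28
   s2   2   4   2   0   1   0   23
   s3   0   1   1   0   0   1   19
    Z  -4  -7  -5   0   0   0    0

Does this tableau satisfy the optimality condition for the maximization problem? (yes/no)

no

The Z-row has a negative entry -7 in column b, so it is not optimal.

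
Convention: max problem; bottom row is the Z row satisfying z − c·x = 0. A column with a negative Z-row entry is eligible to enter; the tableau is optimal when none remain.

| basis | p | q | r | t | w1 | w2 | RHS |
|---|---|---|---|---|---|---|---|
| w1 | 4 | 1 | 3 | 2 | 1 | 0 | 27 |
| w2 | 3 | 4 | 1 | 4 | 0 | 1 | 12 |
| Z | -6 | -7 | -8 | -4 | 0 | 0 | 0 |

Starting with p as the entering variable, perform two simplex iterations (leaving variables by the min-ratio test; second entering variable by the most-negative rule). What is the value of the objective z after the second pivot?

Ratio test on column p — row 1: 27/4 = 27/4; row 2: 12/3 = 4. Minimum is 4 at row 2 (w2 leaves); pivot element 3.
Pivot on row 2; the Z-row RHS becomes 0 − (-6)·4 = 24.
Next entering variable (most negative Z-row entry -6): r.
Ratio test on column r — row 1: 11/(5/3) = 33/5; row 2: 4/(1/3) = 12. Minimum is 33/5 at row 1 (w1 leaves); pivot element 5/3.
After the second pivot the Z-row RHS is 24 − (-6)·(33/5) = 318/5.

318/5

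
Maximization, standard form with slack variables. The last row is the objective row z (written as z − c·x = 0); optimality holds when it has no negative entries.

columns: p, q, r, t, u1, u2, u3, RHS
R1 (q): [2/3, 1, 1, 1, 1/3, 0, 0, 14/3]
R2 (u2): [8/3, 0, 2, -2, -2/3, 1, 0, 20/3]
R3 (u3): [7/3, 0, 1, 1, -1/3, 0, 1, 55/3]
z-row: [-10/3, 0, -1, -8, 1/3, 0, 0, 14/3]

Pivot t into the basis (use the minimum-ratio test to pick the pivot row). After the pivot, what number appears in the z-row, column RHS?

Ratio test on column t — row 1: (14/3)/1 = 14/3; row 2: entry -2 ≤ 0; row 3: (55/3)/1 = 55/3. Minimum is 14/3 at row 1 (q leaves); pivot element 1.
Divide row 1 by 1; eliminate column t from the other rows.
z-row update in column RHS: 14/3 − (-8)·(14/3) = 42.

42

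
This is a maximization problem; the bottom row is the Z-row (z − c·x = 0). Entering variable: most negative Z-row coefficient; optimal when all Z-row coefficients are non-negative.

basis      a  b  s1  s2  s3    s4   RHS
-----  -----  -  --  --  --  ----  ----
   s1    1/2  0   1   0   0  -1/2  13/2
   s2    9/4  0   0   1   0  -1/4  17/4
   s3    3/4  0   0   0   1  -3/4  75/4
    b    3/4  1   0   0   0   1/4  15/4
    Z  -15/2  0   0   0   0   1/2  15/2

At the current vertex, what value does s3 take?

75/4

s3 is basic (row 3); its value is the RHS of that row, 75/4.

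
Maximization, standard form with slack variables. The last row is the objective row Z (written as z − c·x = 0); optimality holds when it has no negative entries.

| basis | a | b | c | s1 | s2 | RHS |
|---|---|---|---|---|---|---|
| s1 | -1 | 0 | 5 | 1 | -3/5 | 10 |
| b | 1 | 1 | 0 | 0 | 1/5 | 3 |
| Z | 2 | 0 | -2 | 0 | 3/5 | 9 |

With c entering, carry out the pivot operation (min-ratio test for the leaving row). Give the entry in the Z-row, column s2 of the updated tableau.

9/25

Ratio test on column c — row 1: 10/5 = 2; row 2: entry 0 ≤ 0. Minimum is 2 at row 1 (s1 leaves); pivot element 5.
Divide row 1 by 5; eliminate column c from the other rows.
Z-row update in column s2: 3/5 − (-2)·(-3/25) = 9/25.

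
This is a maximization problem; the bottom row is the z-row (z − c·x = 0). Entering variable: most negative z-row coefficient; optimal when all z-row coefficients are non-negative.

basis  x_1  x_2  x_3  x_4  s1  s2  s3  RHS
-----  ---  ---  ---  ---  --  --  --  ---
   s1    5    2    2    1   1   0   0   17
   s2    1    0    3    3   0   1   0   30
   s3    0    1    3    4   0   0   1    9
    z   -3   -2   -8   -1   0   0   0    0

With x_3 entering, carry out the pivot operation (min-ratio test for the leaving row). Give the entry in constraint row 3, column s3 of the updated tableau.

1/3

Ratio test on column x_3 — row 1: 17/2 = 17/2; row 2: 30/3 = 10; row 3: 9/3 = 3. Minimum is 3 at row 3 (s3 leaves); pivot element 3.
Divide row 3 by 3; eliminate column x_3 from the other rows.
In the new row 3, the s3 entry is the old entry divided by the pivot: 1/3 = 1/3.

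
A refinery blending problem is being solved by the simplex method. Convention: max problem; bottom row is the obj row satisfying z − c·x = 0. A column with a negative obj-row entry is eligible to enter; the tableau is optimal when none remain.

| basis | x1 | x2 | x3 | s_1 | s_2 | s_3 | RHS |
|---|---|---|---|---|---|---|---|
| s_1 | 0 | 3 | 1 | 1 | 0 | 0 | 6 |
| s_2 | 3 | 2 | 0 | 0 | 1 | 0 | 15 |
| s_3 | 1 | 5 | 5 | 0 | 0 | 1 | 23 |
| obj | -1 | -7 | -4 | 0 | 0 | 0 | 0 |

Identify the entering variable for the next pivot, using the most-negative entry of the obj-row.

Negative obj-row entries: x1: -1, x2: -7, x3: -4.
The most negative is -7 in column x2, so x2 enters.

x2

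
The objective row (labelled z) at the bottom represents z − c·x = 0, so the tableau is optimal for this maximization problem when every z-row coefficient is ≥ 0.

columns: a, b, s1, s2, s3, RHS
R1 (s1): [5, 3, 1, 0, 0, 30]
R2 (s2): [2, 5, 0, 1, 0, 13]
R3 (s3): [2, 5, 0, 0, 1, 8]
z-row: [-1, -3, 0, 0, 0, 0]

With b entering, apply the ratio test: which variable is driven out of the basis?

Column b entries and ratios — s1: 30/3 = 10; s2: 13/5 = 13/5; s3: 8/5 = 8/5.
Smallest ratio is 8/5 in the row of s3, so s3 leaves.

s3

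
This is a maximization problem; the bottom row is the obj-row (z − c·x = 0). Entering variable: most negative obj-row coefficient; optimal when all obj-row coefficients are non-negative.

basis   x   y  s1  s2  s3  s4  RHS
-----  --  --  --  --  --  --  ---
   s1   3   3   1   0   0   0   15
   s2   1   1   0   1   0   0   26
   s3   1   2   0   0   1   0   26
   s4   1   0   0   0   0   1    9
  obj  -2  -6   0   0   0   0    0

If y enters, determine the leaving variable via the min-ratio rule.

Column y entries and ratios — s1: 15/3 = 5; s2: 26/1 = 26; s3: 26/2 = 13; s4: 0 ≤ 0, skip.
Smallest ratio is 5 in the row of s1, so s1 leaves.

s1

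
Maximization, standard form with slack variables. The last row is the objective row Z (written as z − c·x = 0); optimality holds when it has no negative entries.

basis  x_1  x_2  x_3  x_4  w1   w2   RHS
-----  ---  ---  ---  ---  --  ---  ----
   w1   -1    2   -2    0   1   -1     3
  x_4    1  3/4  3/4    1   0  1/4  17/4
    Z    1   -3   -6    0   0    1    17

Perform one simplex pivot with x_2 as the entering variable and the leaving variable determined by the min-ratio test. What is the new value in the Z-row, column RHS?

Ratio test on column x_2 — row 1: 3/2 = 3/2; row 2: (17/4)/(3/4) = 17/3. Minimum is 3/2 at row 1 (w1 leaves); pivot element 2.
Divide row 1 by 2; eliminate column x_2 from the other rows.
Z-row update in column RHS: 17 − (-3)·(3/2) = 43/2.

43/2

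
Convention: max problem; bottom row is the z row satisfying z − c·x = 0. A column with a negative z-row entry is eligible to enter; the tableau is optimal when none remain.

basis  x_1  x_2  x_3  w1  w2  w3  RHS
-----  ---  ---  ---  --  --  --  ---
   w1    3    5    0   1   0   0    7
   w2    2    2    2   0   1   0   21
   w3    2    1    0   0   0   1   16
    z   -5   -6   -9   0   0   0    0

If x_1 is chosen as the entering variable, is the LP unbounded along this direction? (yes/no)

no

Column x_1 has positive entries in row(s) 1, 2, 3, so the ratio test bounds it — not unbounded.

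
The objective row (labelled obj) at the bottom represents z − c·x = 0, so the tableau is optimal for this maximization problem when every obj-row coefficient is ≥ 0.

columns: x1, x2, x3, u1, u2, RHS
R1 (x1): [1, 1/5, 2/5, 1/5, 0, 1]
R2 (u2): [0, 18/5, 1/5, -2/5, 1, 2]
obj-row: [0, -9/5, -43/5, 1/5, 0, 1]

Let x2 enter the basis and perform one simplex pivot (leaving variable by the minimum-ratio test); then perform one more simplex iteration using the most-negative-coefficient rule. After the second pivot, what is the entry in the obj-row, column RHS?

150/7

Ratio test on column x2 — row 1: 1/(1/5) = 5; row 2: 2/(18/5) = 5/9. Minimum is 5/9 at row 2 (u2 leaves); pivot element 18/5.
Divide row 2 by 18/5; eliminate column x2 from the other rows.
Second iteration: most negative obj-row entry is -17/2 in column x3, so x3 enters.
Ratio test on column x3 — row 1: (8/9)/(7/18) = 16/7; row 2: (5/9)/(1/18) = 10. Minimum is 16/7 at row 1 (x1 leaves); pivot element 7/18.
Divide row 1 by 7/18; eliminate column x3 from the other rows.
After both pivots, the entry at the obj-row, column RHS is 150/7.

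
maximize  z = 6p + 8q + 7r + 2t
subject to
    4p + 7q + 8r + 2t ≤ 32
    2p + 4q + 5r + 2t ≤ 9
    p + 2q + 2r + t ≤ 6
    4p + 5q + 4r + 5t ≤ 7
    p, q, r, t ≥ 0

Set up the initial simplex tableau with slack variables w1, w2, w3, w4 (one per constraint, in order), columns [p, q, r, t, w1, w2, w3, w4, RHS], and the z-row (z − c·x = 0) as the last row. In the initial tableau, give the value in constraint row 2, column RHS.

The RHS of constraint 2 is b_2 = 9.

9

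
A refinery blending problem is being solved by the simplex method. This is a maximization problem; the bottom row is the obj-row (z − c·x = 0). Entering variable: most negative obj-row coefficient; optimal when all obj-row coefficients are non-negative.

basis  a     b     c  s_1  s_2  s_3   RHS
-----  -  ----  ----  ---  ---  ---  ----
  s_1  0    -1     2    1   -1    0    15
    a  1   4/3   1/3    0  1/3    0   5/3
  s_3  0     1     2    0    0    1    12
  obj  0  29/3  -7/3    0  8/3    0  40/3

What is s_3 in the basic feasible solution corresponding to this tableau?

12

s_3 is basic (row 3); its value is the RHS of that row, 12.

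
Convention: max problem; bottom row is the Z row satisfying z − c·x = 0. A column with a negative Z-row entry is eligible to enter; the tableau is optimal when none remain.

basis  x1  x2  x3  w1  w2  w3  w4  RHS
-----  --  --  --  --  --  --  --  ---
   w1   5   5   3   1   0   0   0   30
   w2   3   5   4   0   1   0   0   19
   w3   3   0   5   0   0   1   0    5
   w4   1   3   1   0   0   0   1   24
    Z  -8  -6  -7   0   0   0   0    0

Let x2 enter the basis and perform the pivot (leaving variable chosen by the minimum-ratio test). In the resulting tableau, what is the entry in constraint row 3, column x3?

Ratio test on column x2 — row 1: 30/5 = 6; row 2: 19/5 = 19/5; row 3: entry 0 ≤ 0; row 4: 24/3 = 8. Minimum is 19/5 at row 2 (w2 leaves); pivot element 5.
Divide row 2 by 5; eliminate column x2 from the other rows.
Row 3 update in column x3: 5 − 0·(4/5) = 5.

5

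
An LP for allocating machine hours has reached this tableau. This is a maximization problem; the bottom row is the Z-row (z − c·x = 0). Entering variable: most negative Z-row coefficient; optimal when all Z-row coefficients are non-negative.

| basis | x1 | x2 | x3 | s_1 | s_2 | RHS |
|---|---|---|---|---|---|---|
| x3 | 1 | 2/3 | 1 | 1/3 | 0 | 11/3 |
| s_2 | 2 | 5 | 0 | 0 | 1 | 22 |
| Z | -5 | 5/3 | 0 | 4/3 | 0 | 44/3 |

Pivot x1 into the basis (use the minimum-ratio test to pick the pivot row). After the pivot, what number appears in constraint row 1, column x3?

Ratio test on column x1 — row 1: (11/3)/1 = 11/3; row 2: 22/2 = 11. Minimum is 11/3 at row 1 (x3 leaves); pivot element 1.
Divide row 1 by 1; eliminate column x1 from the other rows.
In the new row 1, the x3 entry is the old entry divided by the pivot: 1/1 = 1.

1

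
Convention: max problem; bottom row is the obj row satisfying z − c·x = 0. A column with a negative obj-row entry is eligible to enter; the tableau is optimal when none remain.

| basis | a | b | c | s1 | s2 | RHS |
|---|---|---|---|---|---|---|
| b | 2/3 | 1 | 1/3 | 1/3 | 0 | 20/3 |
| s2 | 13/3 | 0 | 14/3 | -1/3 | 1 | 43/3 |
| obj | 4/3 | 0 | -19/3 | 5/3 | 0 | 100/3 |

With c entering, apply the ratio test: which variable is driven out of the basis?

s2

Column c entries and ratios — b: (20/3)/(1/3) = 20; s2: (43/3)/(14/3) = 43/14.
Smallest ratio is 43/14 in the row of s2, so s2 leaves.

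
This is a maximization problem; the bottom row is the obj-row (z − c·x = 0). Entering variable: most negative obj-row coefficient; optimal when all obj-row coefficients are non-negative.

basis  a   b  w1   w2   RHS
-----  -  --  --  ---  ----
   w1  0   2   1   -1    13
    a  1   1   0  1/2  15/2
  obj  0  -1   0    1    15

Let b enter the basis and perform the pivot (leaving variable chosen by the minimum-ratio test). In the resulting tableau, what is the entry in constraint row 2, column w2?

1

Ratio test on column b — row 1: 13/2 = 13/2; row 2: (15/2)/1 = 15/2. Minimum is 13/2 at row 1 (w1 leaves); pivot element 2.
Divide row 1 by 2; eliminate column b from the other rows.
Row 2 update in column w2: 1/2 − 1·(-1/2) = 1.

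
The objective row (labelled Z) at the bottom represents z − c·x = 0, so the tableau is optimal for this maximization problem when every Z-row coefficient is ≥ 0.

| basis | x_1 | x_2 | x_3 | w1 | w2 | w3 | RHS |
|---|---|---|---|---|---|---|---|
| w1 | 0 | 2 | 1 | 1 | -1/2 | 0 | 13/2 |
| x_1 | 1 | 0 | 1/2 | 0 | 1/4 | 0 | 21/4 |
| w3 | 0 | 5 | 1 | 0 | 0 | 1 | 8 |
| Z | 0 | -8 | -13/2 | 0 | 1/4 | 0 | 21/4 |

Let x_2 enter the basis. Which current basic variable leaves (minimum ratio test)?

Column x_2 entries and ratios — w1: (13/2)/2 = 13/4; x_1: 0 ≤ 0, skip; w3: 8/5 = 8/5.
Smallest ratio is 8/5 in the row of w3, so w3 leaves.

w3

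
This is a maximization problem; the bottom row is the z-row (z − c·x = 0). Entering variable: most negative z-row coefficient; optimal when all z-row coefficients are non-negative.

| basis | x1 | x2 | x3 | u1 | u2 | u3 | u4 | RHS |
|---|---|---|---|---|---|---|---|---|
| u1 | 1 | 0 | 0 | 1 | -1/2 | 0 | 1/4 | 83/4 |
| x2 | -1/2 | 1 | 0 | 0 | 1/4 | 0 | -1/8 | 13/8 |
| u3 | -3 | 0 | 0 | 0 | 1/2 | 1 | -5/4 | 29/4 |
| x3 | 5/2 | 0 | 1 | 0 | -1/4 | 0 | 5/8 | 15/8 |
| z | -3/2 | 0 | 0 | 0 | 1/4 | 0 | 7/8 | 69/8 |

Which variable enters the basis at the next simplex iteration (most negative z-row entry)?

Negative z-row entries: x1: -3/2.
The most negative is -3/2 in column x1, so x1 enters.

x1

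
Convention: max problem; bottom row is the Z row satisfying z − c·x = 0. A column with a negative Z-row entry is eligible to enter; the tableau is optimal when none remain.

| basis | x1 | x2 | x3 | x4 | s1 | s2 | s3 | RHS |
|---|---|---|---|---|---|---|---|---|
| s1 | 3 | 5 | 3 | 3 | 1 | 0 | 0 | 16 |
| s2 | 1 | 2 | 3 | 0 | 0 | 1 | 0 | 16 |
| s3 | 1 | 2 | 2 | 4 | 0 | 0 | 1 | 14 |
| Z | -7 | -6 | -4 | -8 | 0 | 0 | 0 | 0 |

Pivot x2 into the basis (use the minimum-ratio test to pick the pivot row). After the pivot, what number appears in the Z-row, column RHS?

Ratio test on column x2 — row 1: 16/5 = 16/5; row 2: 16/2 = 8; row 3: 14/2 = 7. Minimum is 16/5 at row 1 (s1 leaves); pivot element 5.
Divide row 1 by 5; eliminate column x2 from the other rows.
Z-row update in column RHS: 0 − (-6)·(16/5) = 96/5.

96/5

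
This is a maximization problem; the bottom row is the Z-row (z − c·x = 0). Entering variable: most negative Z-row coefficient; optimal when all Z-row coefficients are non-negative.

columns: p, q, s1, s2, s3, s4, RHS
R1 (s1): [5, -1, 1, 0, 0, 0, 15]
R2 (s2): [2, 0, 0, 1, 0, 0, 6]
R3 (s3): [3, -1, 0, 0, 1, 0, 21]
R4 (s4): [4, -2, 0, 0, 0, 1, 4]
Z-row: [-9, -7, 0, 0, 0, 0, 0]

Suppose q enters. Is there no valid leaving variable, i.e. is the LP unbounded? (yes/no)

yes

Every constraint-row entry in column q is ≤ 0, so increasing q is unbounded.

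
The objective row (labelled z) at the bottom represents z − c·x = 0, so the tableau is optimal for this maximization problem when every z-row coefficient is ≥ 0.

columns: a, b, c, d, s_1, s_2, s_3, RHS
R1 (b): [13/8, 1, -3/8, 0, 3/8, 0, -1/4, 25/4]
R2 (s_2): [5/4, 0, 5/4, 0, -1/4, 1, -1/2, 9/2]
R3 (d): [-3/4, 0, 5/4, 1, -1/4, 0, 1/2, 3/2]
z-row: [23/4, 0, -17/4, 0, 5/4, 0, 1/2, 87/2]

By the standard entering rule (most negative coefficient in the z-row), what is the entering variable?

c

Negative z-row entries: c: -17/4.
The most negative is -17/4 in column c, so c enters.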